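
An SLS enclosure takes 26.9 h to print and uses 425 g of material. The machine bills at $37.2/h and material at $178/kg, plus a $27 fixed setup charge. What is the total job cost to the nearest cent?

Time charge = 37.2 × 26.9 = $1000.68.
Material charge = 178 × 425/1000 = $75.65.
Total = 1000.68 + 75.65 + 27 = $1103.33.

$1103.33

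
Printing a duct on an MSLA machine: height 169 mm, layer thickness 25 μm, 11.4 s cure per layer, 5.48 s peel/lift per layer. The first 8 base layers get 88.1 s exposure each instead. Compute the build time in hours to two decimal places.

Layer count = ceil(169 / 0.025) = 6760.
Bottom layers = 8 × (88.1 + 5.48) = 748.64 s.
Normal layers = 6752 × (11.4 + 5.48) = 113973.76 s.
Sum: 748.64 + 113973.76 = 114722.4 s → 31.87 hours.

31.87 hours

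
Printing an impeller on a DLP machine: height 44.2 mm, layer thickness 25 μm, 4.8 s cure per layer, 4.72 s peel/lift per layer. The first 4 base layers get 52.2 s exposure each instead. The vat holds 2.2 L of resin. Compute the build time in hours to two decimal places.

Layer count = ceil(44.2 / 0.025) = 1768.
Burn-in layers: 4 × (52.2 + 4.72) → 227.68 s.
Normal layers: 1764 × (4.8 + 4.72) → 16793.28 s.
Sum: 227.68 + 16793.28 = 17020.96 s → 4.73 hours.

4.73 hours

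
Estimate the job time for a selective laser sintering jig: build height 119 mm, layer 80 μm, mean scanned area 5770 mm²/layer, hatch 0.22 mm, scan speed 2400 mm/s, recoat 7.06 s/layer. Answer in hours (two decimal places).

Number of layers: 119 / 0.08 → 1488 (rounded up).
Hatch length per layer = 5770 / 0.22, so 26227.3 mm.
Laser time per layer = 26227.3 / 2400 = 10.928 s.
Layer cycle = 10.928 + 7.06 = 17.988 s.
Build time = 1488 × 17.988 = 26766.144 s = 7.44 hours.

7.44 hours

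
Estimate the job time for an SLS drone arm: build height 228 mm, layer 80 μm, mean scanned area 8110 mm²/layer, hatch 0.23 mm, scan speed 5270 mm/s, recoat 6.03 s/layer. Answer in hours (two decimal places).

Number of layers: 228 / 0.08 → 2850 (rounded up).
Scan path per layer = 8110 / 0.23, so 35260.9 mm.
Scan time per layer = 35260.9 / 5270 = 6.6909 s.
Time per layer: 6.6909 + 6.03 → 12.7209 s.
2850 layers × 12.7209 s/layer = 36254.565 s, i.e. 10.07 hours.

10.07 hours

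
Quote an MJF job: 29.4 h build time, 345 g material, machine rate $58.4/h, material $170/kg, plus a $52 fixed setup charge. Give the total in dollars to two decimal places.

$1827.61

Machine-time cost: 58.4 × 29.4 → $1716.96.
Material cost = 170 × 345/1000, so $58.65.
Total = 1716.96 + 58.65 + 52 = $1827.61.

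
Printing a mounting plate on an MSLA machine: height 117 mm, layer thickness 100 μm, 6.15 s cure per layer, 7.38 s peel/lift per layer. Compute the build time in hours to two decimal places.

4.40 hours

Number of layers: 117 / 0.1 → 1170 (rounded up).
Per-layer time = 6.15 + 7.38, so 13.53 s.
Build time: 1170 × 13.53 s = 15830.1 s, i.e. 4.40 hours.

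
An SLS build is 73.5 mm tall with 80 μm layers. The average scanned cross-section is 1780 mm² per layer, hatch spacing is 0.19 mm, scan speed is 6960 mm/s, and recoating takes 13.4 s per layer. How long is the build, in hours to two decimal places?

Layers = ⌈73.5/0.08⌉ = 919.
Per-layer scan distance = 1780 / 0.19 = 9368.4 mm.
Laser time per layer: 9368.4 / 6960 → 1.346 s.
Per-layer time = 1.346 + 13.4 = 14.746 s.
Build time = 919 × 14.746 = 13551.574 s = 3.76 hours.

3.76 hours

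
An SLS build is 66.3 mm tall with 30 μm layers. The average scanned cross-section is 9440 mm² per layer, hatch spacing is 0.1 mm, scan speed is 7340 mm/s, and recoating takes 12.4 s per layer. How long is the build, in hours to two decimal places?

15.51 hours

Number of layers: 66.3 / 0.03 → 2210 (rounded up).
Scan path per layer = 9440 / 0.1 = 94400 mm.
Laser time per layer: 94400 / 7340 → 12.861 s.
Layer cycle = 12.861 + 12.4, so 25.261 s.
Total: 2210 × 25.261 s = 55826.81 s → 15.51 hours.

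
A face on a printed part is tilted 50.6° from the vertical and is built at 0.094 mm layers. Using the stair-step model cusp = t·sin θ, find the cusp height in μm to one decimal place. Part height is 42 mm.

Cusp = layer height × sin(50.6°) = 0.094 × 0.7727 = 0.072634 mm = 72.6 μm.

72.6 μm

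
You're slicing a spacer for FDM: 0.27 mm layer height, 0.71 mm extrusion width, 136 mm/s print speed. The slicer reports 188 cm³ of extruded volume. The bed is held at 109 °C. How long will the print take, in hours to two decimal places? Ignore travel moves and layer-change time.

Line area = 0.27 × 0.71 = 0.1917 mm².
Path length: 188000 mm³ / 0.1917 mm² → 980699 mm.
Extrusion time = 980699 / 136, so 7211 s.
Converting: 7211 s = 2.00 hours.

2.00 hours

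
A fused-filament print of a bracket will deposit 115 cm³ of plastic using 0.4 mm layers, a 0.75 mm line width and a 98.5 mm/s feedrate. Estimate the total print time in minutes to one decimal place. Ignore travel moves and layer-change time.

64.9 minutes

Bead cross-section: 0.4 × 0.75 → 0.3 mm².
Toolpath length = 115 cm³ / 0.3 mm² = 115000 / 0.3 = 383333.3 mm.
Time extruding = 383333.3 / 98.5 = 3891.7 s.
In the requested units: 3891.7 s = 64.9 minutes.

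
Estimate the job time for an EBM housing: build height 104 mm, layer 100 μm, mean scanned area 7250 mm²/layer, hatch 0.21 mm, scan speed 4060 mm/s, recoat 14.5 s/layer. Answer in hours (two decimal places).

Layers = ⌈104/0.1⌉ = 1040.
Scan path per layer = 7250 / 0.21, so 34523.8 mm.
Beam time per layer = 34523.8 / 4060, so 8.5034 s.
Per-layer time: 8.5034 + 14.5 → 23.0034 s.
1040 layers × 23.0034 s/layer = 23923.536 s, i.e. 6.65 hours.

6.65 hours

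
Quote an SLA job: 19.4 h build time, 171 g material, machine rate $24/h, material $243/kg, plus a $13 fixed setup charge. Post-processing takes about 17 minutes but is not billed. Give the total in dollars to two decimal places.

Machine cost: 24 × 19.4 → $465.60.
Material cost: 243 × 171/1000 → $41.553.
Adding setup: 465.60 + 41.553 + 13 → 520.153 ≈ $520.15.

$520.15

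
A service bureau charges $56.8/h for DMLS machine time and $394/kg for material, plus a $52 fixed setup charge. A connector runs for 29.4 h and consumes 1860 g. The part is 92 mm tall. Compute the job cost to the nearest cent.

Time charge = 56.8 × 29.4 = $1669.92.
Material charge = 394 × 1860/1000 = $732.84.
Adding setup: 1669.92 + 732.84 + 52 → $2454.76.

$2454.76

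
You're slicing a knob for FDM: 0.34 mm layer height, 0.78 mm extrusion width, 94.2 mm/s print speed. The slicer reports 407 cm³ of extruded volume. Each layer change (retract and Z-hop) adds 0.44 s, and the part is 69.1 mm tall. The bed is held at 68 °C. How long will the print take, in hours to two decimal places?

4.55 hours

Line area = 0.34 × 0.78 = 0.2652 mm².
Total extruded path = 407000/0.2652 = 1534690.8 mm.
Extrusion time = 1534690.8 / 94.2, so 16291.8 s.
Layer count = ceil(69.1 / 0.34) = 204.
Z-hop total = 204 × 0.44 = 89.76 s.
Altogether 16291.8 + 89.76 = 16381.56 s, i.e. 4.55 hours.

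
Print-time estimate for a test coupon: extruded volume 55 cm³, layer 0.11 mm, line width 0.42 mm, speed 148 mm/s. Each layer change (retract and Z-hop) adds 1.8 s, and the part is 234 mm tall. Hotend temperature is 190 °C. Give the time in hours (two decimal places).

3.30 hours

Line area = 0.11 × 0.42, so 0.0462 mm².
Total extruded path = 55000/0.0462 = 1190476.2 mm.
Time extruding = 1190476.2 / 148 = 8043.8 s.
Layer count = ceil(234 / 0.11) = 2128.
Z-hop total: 2128 × 1.8 → 3830.4 s.
Total = 8043.8 + 3830.4 = 11874.2 s = 3.30 hours.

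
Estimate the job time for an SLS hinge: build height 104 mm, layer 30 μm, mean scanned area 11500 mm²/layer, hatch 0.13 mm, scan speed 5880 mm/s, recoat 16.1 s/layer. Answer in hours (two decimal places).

29.99 hours

Number of layers: 104 / 0.03 → 3467 (rounded up).
Per-layer scan distance = 11500 / 0.13, so 88461.5 mm.
Laser time per layer = 88461.5 / 5880, so 15.0445 s.
Time per layer = 15.0445 + 16.1 = 31.1445 s.
3467 layers × 31.1445 s/layer = 107977.9815 s, i.e. 29.99 hours.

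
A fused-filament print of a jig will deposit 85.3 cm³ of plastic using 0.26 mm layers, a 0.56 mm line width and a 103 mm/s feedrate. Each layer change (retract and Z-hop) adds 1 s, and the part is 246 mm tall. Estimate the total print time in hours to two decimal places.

Bead cross-section = 0.26 × 0.56 = 0.1456 mm².
Path length: 85300 mm³ / 0.1456 mm² → 585851.6 mm.
Print-move time = 585851.6 / 103 = 5687.9 s.
Layer count = ceil(246 / 0.26) = 947.
Layer-change overhead: 947 × 1 → 947 s.
Total = 5687.9 + 947 = 6634.9 s = 1.84 hours.

1.84 hours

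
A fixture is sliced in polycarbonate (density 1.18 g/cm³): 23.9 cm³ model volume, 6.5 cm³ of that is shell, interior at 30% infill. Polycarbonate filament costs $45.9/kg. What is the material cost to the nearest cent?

$0.63

Infill region = 23.9 − 6.5 = 17.4 cm³.
Deposited infill = 0.30 × 17.4, so 5.22 cm³.
Deposited volume = 6.5 + 5.22 = 11.72 cm³.
Mass = 11.72 × 1.18, so 13.8296 g.
Cost = 13.8296 g / 1000 × $45.9/kg = $0.63.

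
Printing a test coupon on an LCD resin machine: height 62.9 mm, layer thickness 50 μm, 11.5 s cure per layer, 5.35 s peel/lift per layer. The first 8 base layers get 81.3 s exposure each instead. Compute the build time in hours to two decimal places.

Layers = ⌈62.9/0.05⌉ = 1258.
Burn-in layers: 8 × (81.3 + 5.35) → 693.2 s.
Normal layers: 1250 × (11.5 + 5.35) → 21062.5 s.
Sum: 693.2 + 21062.5 = 21755.7 s → 6.04 hours.

6.04 hours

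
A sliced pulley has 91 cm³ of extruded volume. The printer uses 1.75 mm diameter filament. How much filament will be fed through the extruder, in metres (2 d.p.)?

37.83 m

Filament cross-section = π × (1.75/2)² = 2.4053 mm².
Length = 91 cm³ / 2.4053 mm² = 91000 / 2.4053 = 37833.12 mm = 37.83 m.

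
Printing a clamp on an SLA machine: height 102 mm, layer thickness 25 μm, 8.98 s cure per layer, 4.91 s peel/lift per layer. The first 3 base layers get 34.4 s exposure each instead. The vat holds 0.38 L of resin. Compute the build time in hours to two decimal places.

15.76 hours

Layers = ⌈102/0.025⌉ = 4080.
Base layers = 3 × (34.4 + 4.91) = 117.93 s.
Regular layers: 4077 × (8.98 + 4.91) → 56629.53 s.
Sum: 117.93 + 56629.53 = 56747.46 s → 15.76 hours.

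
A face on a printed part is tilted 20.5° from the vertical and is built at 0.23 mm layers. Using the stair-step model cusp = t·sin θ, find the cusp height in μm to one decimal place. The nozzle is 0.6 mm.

Cusp = layer height × sin(20.5°) = 0.23 × 0.3502 = 0.080546 mm = 80.5 μm.

80.5 μm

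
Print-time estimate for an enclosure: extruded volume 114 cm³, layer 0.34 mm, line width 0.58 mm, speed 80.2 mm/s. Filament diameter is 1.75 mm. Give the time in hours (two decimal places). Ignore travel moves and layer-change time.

Bead cross-section = 0.34 × 0.58, so 0.1972 mm².
Total extruded path = 114000/0.1972 = 578093.3 mm.
Print-move time: 578093.3 / 80.2 → 7208.1 s.
That's 7208.1 s → 2.00 hours.

2.00 hours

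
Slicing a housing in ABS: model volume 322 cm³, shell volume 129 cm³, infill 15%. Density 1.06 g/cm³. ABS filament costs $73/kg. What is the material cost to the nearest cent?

Interior volume = 322 − 129, so 193 cm³.
Infill volume = 0.15 × 193 = 28.95 cm³.
Total printed volume = 129 + 28.95, so 157.95 cm³.
Mass = 157.95 × 1.06 = 167.427 g.
Cost = 167.427 g / 1000 × $73/kg = $12.22.

$12.22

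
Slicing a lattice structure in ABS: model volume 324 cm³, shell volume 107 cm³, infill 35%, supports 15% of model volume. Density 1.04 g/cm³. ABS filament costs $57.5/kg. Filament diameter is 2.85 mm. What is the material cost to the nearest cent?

$13.85

Infill region = 324 − 107 = 217 cm³.
Infill volume = 0.35 × 217, so 75.95 cm³.
Support = 0.15 × 324, so 48.6 cm³.
Total printed volume = 107 + 75.95 + 48.6 = 231.55 cm³.
Mass = 231.55 × 1.04, so 240.812 g.
Cost = 240.812 g / 1000 × $57.5/kg = $13.85.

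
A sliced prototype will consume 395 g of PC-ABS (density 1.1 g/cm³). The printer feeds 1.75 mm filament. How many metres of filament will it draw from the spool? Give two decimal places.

149.29 m

Extruded volume: 395/1.1 = 359.0909 cm³ (359090.9 mm³).
A = π r² = π × 0.875² = 2.4053 mm².
Length = 359090.9 / 2.4053 = 149291.52 mm = 149.29 m.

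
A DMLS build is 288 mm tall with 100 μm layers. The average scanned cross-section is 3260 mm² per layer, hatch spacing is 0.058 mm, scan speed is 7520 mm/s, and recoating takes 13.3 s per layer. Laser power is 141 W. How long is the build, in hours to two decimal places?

16.62 hours

Layers = ⌈288/0.1⌉ = 2880.
Scan path per layer: 3260 / 0.058 → 56206.9 mm.
Per-layer scan time = 56206.9 / 7520 = 7.4743 s.
Layer cycle: 7.4743 + 13.3 → 20.7743 s.
Total: 2880 × 20.7743 s = 59829.984 s → 16.62 hours.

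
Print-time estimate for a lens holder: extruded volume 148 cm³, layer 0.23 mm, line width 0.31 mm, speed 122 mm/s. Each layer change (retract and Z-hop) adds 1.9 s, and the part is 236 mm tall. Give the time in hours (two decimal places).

5.27 hours

Extrusion cross-section: 0.23 × 0.31 → 0.0713 mm².
Toolpath length = 148 cm³ / 0.0713 mm² = 148000 / 0.0713 = 2075736.3 mm.
Print-move time: 2075736.3 / 122 → 17014.2 s.
Layer count = ceil(236 / 0.23) = 1027.
Layer-change overhead = 1027 × 1.9 = 1951.3 s.
Altogether 17014.2 + 1951.3 = 18965.5 s, i.e. 5.27 hours.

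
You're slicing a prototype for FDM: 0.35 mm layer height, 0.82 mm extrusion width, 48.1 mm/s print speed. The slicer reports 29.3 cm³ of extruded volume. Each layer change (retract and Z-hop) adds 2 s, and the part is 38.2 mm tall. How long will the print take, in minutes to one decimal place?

Bead cross-section: 0.35 × 0.82 → 0.287 mm².
Toolpath length = 29.3 cm³ / 0.287 mm² = 29300 / 0.287 = 102090.6 mm.
Print-move time = 102090.6 / 48.1 = 2122.5 s.
Layer count = ceil(38.2 / 0.35) = 110.
Z-hop total = 110 × 2 = 220 s.
Total = 2122.5 + 220 = 2342.5 s = 39.0 minutes.

39.0 minutes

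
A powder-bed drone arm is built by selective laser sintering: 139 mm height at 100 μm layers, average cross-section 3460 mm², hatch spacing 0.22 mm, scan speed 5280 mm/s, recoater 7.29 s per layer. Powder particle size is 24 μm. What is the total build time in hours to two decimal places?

Layers = ⌈139/0.1⌉ = 1390.
Scan path per layer = 3460 / 0.22, so 15727.3 mm.
Laser time per layer = 15727.3 / 5280, so 2.9787 s.
Per-layer time = 2.9787 + 7.29, so 10.2687 s.
1390 layers × 10.2687 s/layer = 14273.493 s, i.e. 3.96 hours.

3.96 hours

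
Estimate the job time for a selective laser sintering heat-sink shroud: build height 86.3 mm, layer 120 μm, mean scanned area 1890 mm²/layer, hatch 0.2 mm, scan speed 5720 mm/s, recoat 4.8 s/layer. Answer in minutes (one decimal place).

77.4 minutes

Layers = ⌈86.3/0.12⌉ = 720.
Scan path per layer: 1890 / 0.2 → 9450 mm.
Scan time per layer: 9450 / 5720 → 1.6521 s.
Time per layer = 1.6521 + 4.8, so 6.4521 s.
720 layers × 6.4521 s/layer = 4645.512 s, i.e. 77.4 minutes.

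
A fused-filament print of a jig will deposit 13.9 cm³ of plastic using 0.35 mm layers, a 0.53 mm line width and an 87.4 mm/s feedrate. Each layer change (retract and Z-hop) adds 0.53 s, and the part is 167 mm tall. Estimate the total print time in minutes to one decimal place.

Extrusion cross-section = 0.35 × 0.53 = 0.1855 mm².
Total extruded path = 13900/0.1855 = 74932.6 mm.
Print-move time = 74932.6 / 87.4 = 857.4 s.
Layers = ⌈167/0.35⌉ = 478.
Z-hop total = 478 × 0.53 = 253.34 s.
Altogether 857.4 + 253.34 = 1110.74 s, i.e. 18.5 minutes.

18.5 minutes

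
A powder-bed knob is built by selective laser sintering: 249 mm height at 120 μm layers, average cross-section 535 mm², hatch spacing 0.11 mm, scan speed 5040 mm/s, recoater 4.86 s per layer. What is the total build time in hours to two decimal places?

Number of layers: 249 / 0.12 → 2075 (rounded up).
Scan path per layer: 535 / 0.11 → 4863.6 mm.
Laser time per layer: 4863.6 / 5040 → 0.965 s.
Per-layer time = 0.965 + 4.86 = 5.825 s.
Build time = 2075 × 5.825 = 12086.875 s = 3.36 hours.

3.36 hours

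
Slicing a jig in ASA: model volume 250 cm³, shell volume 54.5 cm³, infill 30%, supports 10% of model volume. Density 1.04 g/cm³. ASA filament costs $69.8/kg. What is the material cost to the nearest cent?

Volume inside the shell: 250 − 54.5 → 195.5 cm³.
Infill deposited = 0.30 × 195.5, so 58.65 cm³.
Support = 0.10 × 250 = 25 cm³.
Total printed volume: 54.5 + 58.65 + 25 → 138.15 cm³.
Mass: 138.15 × 1.04 → 143.676 g.
At $69.8/kg: 143.676/1000 × 69.8 = $10.03.

$10.03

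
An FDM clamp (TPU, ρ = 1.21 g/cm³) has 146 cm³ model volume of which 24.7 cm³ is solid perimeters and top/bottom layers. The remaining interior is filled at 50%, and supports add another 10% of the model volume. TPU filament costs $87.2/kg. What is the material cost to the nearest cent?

Volume inside the shell = 146 − 24.7 = 121.3 cm³.
Deposited infill: 0.50 × 121.3 → 60.65 cm³.
Support = 0.10 × 146, so 14.6 cm³.
Deposited volume: 24.7 + 60.65 + 14.6 → 99.95 cm³.
Mass = 99.95 × 1.21, so 120.9395 g.
Cost = 120.9395 g / 1000 × $87.2/kg = $10.55.

$10.55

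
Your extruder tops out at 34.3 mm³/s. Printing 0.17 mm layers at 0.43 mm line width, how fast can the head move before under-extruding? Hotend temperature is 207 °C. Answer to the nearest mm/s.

469 mm/s

A = 0.17 × 0.43 = 0.0731 mm².
v_max = Q/A = 34.3/0.0731 = 469.22 mm/s → 469 mm/s.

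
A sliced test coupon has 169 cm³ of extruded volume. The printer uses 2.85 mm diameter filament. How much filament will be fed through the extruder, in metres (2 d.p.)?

A = π r² = π × 1.425² = 6.3794 mm².
L = 169000 mm³ / 6.3794 mm² = 26491.52 mm, i.e. 26.49 m.

26.49 m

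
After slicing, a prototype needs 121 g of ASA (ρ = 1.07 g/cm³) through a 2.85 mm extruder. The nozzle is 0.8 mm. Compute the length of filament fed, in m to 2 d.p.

Extruded volume: 121/1.07 = 113.0841 cm³ (113084.1 mm³).
A = π r² = π × 1.425² = 6.3794 mm².
Length = 113084.1 / 6.3794 = 17726.45 mm = 17.73 m.

17.73 m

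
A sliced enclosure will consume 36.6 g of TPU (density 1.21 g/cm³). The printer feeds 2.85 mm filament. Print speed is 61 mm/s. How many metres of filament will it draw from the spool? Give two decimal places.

4.74 m

Volume = 36.6 g / 1.21 g·cm⁻³ = 30.2479 cm³ = 30247.9 mm³.
Cross-section of 2.85 mm filament: π·(2.85/2)² = 6.3794 mm².
Length = 30247.9 / 6.3794 = 4741.5 mm = 4.74 m.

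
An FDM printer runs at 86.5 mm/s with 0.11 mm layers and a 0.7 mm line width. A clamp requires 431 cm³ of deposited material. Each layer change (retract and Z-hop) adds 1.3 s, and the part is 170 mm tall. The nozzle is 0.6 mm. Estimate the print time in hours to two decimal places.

Bead cross-section: 0.11 × 0.7 → 0.077 mm².
Toolpath length = 431 cm³ / 0.077 mm² = 431000 / 0.077 = 5597402.6 mm.
Extrusion time = 5597402.6 / 86.5 = 64709.9 s.
Number of layers: 170 / 0.11 → 1546 (rounded up).
Non-print overhead: 1546 × 1.3 → 2009.8 s.
Altogether 64709.9 + 2009.8 = 66719.7 s, i.e. 18.53 hours.

18.53 hours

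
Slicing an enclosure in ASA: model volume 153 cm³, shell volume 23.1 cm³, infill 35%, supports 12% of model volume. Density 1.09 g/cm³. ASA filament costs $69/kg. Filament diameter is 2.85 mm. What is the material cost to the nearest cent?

Interior volume = 153 − 23.1 = 129.9 cm³.
Deposited infill = 0.35 × 129.9 = 45.465 cm³.
Support: 0.12 × 153 → 18.36 cm³.
Total printed volume = 23.1 + 45.465 + 18.36, so 86.925 cm³.
Mass = 86.925 × 1.09, so 94.74825 g.
At $69/kg: 94.74825/1000 × 69 = $6.54.

$6.54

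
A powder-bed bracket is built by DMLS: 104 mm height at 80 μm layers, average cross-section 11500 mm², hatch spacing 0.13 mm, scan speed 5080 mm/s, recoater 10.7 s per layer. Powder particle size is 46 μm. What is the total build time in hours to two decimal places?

Layers = ⌈104/0.08⌉ = 1300.
Per-layer scan distance = 11500 / 0.13 = 88461.5 mm.
Scan time per layer: 88461.5 / 5080 → 17.4137 s.
Per-layer time = 17.4137 + 10.7 = 28.1137 s.
1300 layers × 28.1137 s/layer = 36547.81 s, i.e. 10.15 hours.

10.15 hours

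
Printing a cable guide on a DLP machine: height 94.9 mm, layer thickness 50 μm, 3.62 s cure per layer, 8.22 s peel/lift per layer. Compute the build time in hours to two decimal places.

Layer count = ceil(94.9 / 0.05) = 1898.
Each layer takes = 3.62 + 8.22 = 11.84 s.
Build time: 1898 × 11.84 s = 22472.32 s, i.e. 6.24 hours.

6.24 hours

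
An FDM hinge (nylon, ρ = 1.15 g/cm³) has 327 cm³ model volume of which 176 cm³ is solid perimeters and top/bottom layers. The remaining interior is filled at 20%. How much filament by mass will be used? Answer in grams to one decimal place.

237.1 g

Infill region: 327 − 176 → 151 cm³.
Infill volume = 0.20 × 151 = 30.2 cm³.
Total printed volume: 176 + 30.2 → 206.2 cm³.
Mass: 206.2 × 1.15 → 237.13 g.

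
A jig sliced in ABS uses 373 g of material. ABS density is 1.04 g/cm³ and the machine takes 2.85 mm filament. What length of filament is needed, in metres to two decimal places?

56.22 m

Extruded volume: 373/1.04 = 358.6538 cm³ (358653.8 mm³).
A = π r² = π × 1.425² = 6.3794 mm².
L = V/A = 358653.8/6.3794 = 56220.62 mm → 56.22 m.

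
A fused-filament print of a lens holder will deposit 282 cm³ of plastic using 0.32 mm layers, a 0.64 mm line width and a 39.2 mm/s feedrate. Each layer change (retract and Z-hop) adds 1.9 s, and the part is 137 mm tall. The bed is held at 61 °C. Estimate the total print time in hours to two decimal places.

Extrusion cross-section = 0.32 × 0.64 = 0.2048 mm².
Total extruded path = 282000/0.2048 = 1376953.1 mm.
Extrusion time = 1376953.1 / 39.2, so 35126.4 s.
Layer count = ceil(137 / 0.32) = 429.
Z-hop total = 429 × 1.9, so 815.1 s.
Altogether 35126.4 + 815.1 = 35941.5 s, i.e. 9.98 hours.

9.98 hours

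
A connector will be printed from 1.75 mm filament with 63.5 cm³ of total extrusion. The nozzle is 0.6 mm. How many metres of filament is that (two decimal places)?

26.40 m

A = π r² = π × 0.875² = 2.4053 mm².
L = 63500 mm³ / 2.4053 mm² = 26400.03 mm, i.e. 26.40 m.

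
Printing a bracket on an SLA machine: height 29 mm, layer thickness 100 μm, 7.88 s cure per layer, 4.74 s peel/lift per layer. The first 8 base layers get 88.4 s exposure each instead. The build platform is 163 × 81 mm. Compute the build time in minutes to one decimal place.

Layer count = ceil(29 / 0.1) = 290.
Bottom layers = 8 × (88.4 + 4.74) = 745.12 s.
Normal layers: 282 × (7.88 + 4.74) → 3558.84 s.
Sum: 745.12 + 3558.84 = 4303.96 s → 71.7 minutes.

71.7 minutes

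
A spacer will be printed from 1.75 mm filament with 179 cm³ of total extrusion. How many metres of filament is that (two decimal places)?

74.42 m

Filament cross-section = π × (1.75/2)² = 2.4053 mm².
L = 179000 mm³ / 2.4053 mm² = 74418.99 mm, i.e. 74.42 m.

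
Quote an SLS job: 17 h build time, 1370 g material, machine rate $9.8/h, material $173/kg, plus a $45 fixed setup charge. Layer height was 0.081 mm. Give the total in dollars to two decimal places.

Machine-time cost = 9.8 × 17, so $166.60.
Feedstock cost = 173 × 1370/1000 = $237.01.
Total = 166.60 + 237.01 + 45 = $448.61.

$448.61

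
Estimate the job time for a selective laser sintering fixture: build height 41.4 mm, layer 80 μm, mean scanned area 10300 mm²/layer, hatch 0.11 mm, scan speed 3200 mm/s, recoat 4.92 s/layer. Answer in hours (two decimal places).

4.92 hours

Layers = ⌈41.4/0.08⌉ = 518.
Per-layer scan distance: 10300 / 0.11 → 93636.4 mm.
Per-layer scan time = 93636.4 / 3200 = 29.2614 s.
Layer cycle = 29.2614 + 4.92, so 34.1814 s.
518 layers × 34.1814 s/layer = 17705.9652 s, i.e. 4.92 hours.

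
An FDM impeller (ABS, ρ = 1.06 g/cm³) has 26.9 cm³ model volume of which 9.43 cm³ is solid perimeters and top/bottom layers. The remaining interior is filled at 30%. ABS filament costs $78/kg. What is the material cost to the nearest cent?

$1.21

Infill region = 26.9 − 9.43, so 17.47 cm³.
Infill deposited: 0.30 × 17.47 → 5.241 cm³.
Deposited volume = 9.43 + 5.241, so 14.671 cm³.
Mass = 14.671 × 1.06, so 15.55126 g.
Cost = 15.55126 g / 1000 × $78/kg = $1.21.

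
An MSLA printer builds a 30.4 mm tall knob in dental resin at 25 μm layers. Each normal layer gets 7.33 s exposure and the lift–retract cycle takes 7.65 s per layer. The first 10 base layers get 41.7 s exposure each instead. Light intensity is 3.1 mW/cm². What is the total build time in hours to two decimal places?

Layers = ⌈30.4/0.025⌉ = 1216.
Bottom layers = 10 × (41.7 + 7.65), so 493.5 s.
Normal layers = 1206 × (7.33 + 7.65), so 18065.88 s.
Sum: 493.5 + 18065.88 = 18559.38 s → 5.16 hours.

5.16 hours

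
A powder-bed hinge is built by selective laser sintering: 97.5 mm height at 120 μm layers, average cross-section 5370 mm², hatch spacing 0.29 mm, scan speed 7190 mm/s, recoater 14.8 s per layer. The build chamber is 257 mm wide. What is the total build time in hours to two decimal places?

3.92 hours

Layer count = ceil(97.5 / 0.12) = 813.
Per-layer scan distance = 5370 / 0.29, so 18517.2 mm.
Per-layer scan time = 18517.2 / 7190, so 2.5754 s.
Time per layer: 2.5754 + 14.8 → 17.3754 s.
813 layers × 17.3754 s/layer = 14126.2002 s, i.e. 3.92 hours.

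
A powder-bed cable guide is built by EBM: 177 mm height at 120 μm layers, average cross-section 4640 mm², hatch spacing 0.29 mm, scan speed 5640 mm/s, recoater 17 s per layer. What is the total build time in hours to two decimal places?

Layer count = ceil(177 / 0.12) = 1475.
Scan path per layer: 4640 / 0.29 → 16000 mm.
Per-layer scan time = 16000 / 5640, so 2.8369 s.
Time per layer: 2.8369 + 17 → 19.8369 s.
Total: 1475 × 19.8369 s = 29259.4275 s → 8.13 hours.

8.13 hours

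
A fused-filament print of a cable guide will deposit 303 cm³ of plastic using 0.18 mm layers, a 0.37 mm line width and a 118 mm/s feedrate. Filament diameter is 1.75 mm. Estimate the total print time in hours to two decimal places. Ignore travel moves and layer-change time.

Bead cross-section = 0.18 × 0.37 = 0.0666 mm².
Path length: 303000 mm³ / 0.0666 mm² → 4549549.5 mm.
Extrusion time: 4549549.5 / 118 → 38555.5 s.
In the requested units: 38555.5 s = 10.71 hours.

10.71 hours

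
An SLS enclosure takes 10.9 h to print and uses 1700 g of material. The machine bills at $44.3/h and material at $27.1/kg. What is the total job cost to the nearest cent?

Machine-time cost = 44.3 × 10.9, so $482.87.
Material charge = 27.1 × 1700/1000 = $46.07.
Job cost: 482.87 + 46.07 = $528.94.

$528.94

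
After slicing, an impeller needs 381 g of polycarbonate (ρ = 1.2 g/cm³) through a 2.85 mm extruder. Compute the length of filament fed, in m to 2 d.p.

Extruded volume: 381/1.2 = 317.5 cm³ (317500 mm³).
Cross-section of 2.85 mm filament: π·(2.85/2)² = 6.3794 mm².
Length = 317500 / 6.3794 = 49769.57 mm = 49.77 m.

49.77 m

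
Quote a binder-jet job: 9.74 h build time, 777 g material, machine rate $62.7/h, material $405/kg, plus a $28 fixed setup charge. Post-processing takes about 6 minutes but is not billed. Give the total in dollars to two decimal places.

$953.38

Time charge = 62.7 × 9.74 = $610.698.
Material cost = 405 × 777/1000 = $314.685.
Adding setup: 610.698 + 314.685 + 28 → 953.383 ≈ $953.38.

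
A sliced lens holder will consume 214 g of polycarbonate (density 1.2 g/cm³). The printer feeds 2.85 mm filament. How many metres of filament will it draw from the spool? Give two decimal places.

27.95 m

Extruded volume: 214/1.2 = 178.3333 cm³ (178333.3 mm³).
Filament cross-section = π × (2.85/2)² = 6.3794 mm².
Length = 178333.3 / 6.3794 = 27954.56 mm = 27.95 m.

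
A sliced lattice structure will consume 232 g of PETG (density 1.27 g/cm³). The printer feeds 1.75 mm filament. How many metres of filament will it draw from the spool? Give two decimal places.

Volume = 232 g / 1.27 g·cm⁻³ = 182.6772 cm³ = 182677.2 mm³.
Filament cross-section = π × (1.75/2)² = 2.4053 mm².
Length = 182677.2 / 2.4053 = 75947.78 mm = 75.95 m.

75.95 m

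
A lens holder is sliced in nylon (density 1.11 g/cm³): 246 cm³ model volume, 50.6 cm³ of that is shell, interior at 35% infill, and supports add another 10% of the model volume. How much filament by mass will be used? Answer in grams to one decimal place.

159.4 g

Infill region = 246 − 50.6, so 195.4 cm³.
Infill volume: 0.35 × 195.4 → 68.39 cm³.
Support = 0.10 × 246 = 24.6 cm³.
Deposited volume = 50.6 + 68.39 + 24.6 = 143.59 cm³.
Mass: 143.59 × 1.11 → 159.3849 g.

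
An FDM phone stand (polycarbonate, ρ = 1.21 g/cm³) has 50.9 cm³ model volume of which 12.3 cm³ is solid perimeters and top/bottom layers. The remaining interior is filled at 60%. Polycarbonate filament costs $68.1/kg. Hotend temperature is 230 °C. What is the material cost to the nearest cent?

$2.92

Interior volume: 50.9 − 12.3 → 38.6 cm³.
Infill volume = 0.60 × 38.6 = 23.16 cm³.
Total extruded = 12.3 + 23.16, so 35.46 cm³.
Mass = 35.46 × 1.21 = 42.9066 g.
At $68.1/kg: 42.9066/1000 × 68.1 = $2.92.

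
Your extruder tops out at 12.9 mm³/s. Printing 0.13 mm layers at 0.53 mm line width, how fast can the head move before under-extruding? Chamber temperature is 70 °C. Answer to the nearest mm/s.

Extrusion cross-section: 0.13 × 0.53 → 0.0689 mm².
v_max = Q/A = 12.9/0.0689 = 187.23 mm/s → 187 mm/s.

187 mm/s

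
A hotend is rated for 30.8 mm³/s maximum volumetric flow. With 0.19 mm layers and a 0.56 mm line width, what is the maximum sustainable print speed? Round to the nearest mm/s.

289 mm/s

A: 0.19 × 0.56 → 0.1064 mm².
v_max = Q/A = 30.8/0.1064 = 289.47 mm/s → 289 mm/s.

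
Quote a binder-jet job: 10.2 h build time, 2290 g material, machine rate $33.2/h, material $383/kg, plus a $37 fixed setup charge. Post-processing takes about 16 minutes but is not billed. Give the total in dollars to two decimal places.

$1252.71

Machine cost = 33.2 × 10.2, so $338.64.
Material cost: 383 × 2290/1000 → $877.07.
Total = 338.64 + 877.07 + 37 = $1252.71.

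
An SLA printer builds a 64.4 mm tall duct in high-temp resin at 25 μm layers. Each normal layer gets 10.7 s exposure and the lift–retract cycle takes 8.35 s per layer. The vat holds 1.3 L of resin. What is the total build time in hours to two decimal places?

Number of layers: 64.4 / 0.025 → 2576 (rounded up).
Each layer takes = 10.7 + 8.35, so 19.05 s.
Build time: 2576 × 19.05 s = 49072.8 s, i.e. 13.63 hours.

13.63 hours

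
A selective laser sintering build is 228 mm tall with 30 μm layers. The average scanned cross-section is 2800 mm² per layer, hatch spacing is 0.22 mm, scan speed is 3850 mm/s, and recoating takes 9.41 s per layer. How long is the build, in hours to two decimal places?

Number of layers: 228 / 0.03 → 7600 (rounded up).
Hatch length per layer = 2800 / 0.22, so 12727.3 mm.
Scan time per layer = 12727.3 / 3850, so 3.3058 s.
Time per layer = 3.3058 + 9.41, so 12.7158 s.
7600 layers × 12.7158 s/layer = 96640.08 s, i.e. 26.84 hours.

26.84 hours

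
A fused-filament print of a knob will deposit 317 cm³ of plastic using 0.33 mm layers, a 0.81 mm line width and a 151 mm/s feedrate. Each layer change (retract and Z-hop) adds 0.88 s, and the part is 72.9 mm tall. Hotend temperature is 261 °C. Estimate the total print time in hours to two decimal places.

2.24 hours

Extrusion cross-section = 0.33 × 0.81, so 0.2673 mm².
Path length: 317000 mm³ / 0.2673 mm² → 1185933.4 mm.
Print-move time = 1185933.4 / 151, so 7853.9 s.
Number of layers: 72.9 / 0.33 → 221 (rounded up).
Z-hop total = 221 × 0.88, so 194.48 s.
Altogether 7853.9 + 194.48 = 8048.38 s, i.e. 2.24 hours.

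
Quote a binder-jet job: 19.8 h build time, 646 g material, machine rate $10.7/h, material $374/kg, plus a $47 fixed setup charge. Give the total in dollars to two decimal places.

$500.46

Time charge: 10.7 × 19.8 → $211.86.
Material charge: 374 × 646/1000 → $241.604.
Adding setup: 211.86 + 241.604 + 47 → 500.464 ≈ $500.46.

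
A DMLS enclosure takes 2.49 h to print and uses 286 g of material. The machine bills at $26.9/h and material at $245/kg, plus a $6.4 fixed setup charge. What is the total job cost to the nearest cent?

Machine cost = 26.9 × 2.49, so $66.981.
Material charge = 245 × 286/1000, so $70.07.
Total = 66.981 + 70.07 + 6.4 = 143.451 ≈ $143.45.

$143.45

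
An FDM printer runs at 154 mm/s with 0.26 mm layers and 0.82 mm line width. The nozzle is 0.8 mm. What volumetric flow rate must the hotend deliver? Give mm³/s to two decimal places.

32.83

Extrusion cross-section = 0.26 × 0.82, so 0.2132 mm².
Volumetric flow = 154 × 0.2132 = 32.83 mm³/s.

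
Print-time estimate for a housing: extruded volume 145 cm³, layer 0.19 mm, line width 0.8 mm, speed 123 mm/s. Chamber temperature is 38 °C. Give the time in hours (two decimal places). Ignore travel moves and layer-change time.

2.15 hours

Bead cross-section = 0.19 × 0.8, so 0.152 mm².
Total extruded path = 145000/0.152 = 953947.4 mm.
Extrusion time: 953947.4 / 123 → 7755.7 s.
In the requested units: 7755.7 s = 2.15 hours.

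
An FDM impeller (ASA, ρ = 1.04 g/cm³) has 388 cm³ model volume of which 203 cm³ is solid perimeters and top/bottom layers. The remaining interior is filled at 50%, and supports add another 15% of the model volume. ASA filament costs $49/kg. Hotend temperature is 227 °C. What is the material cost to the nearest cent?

Interior volume: 388 − 203 → 185 cm³.
Deposited infill: 0.50 × 185 → 92.5 cm³.
Support = 0.15 × 388, so 58.2 cm³.
Total printed volume = 203 + 92.5 + 58.2 = 353.7 cm³.
Mass = 353.7 × 1.04, so 367.848 g.
Cost = 367.848 g / 1000 × $49/kg = $18.02.

$18.02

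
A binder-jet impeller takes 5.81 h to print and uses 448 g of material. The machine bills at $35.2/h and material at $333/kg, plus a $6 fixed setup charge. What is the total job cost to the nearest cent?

$359.70

Machine-time cost = 35.2 × 5.81 = $204.512.
Material charge = 333 × 448/1000, so $149.184.
Adding setup: 204.512 + 149.184 + 6 → 359.696 ≈ $359.70.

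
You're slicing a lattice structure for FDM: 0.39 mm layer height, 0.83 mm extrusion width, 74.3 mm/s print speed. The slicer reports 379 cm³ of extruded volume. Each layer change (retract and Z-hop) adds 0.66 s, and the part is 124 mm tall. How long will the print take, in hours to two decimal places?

Line area = 0.39 × 0.83 = 0.3237 mm².
Path length: 379000 mm³ / 0.3237 mm² → 1170837.2 mm.
Time extruding = 1170837.2 / 74.3 = 15758.2 s.
Layers = ⌈124/0.39⌉ = 318.
Z-hop total = 318 × 0.66 = 209.88 s.
Total = 15758.2 + 209.88 = 15968.08 s = 4.44 hours.

4.44 hours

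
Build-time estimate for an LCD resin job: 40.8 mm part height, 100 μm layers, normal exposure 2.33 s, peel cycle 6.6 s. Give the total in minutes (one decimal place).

Number of layers: 40.8 / 0.1 → 408 (rounded up).
Each layer takes = 2.33 + 6.6 = 8.93 s.
Build time: 408 × 8.93 s = 3643.44 s, i.e. 60.7 minutes.

60.7 minutes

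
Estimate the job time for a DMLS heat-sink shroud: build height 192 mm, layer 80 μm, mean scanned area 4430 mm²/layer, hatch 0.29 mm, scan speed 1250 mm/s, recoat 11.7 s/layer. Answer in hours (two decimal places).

Layer count = ceil(192 / 0.08) = 2400.
Per-layer scan distance: 4430 / 0.29 → 15275.9 mm.
Laser time per layer = 15275.9 / 1250 = 12.2207 s.
Per-layer time = 12.2207 + 11.7, so 23.9207 s.
Build time = 2400 × 23.9207 = 57409.68 s = 15.95 hours.

15.95 hours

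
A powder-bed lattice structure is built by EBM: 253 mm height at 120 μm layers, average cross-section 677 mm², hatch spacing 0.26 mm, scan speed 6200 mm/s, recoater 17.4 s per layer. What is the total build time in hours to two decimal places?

10.44 hours

Number of layers: 253 / 0.12 → 2109 (rounded up).
Scan path per layer: 677 / 0.26 → 2603.8 mm.
Scan time per layer = 2603.8 / 6200 = 0.42 s.
Time per layer = 0.42 + 17.4 = 17.82 s.
Total: 2109 × 17.82 s = 37582.38 s → 10.44 hours.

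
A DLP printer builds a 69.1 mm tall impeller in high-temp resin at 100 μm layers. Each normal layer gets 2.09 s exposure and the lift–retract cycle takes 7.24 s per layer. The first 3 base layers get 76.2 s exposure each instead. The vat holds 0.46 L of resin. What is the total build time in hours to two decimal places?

Layers = ⌈69.1/0.1⌉ = 691.
Burn-in layers = 3 × (76.2 + 7.24) = 250.32 s.
Regular layers = 688 × (2.09 + 7.24) = 6419.04 s.
Sum: 250.32 + 6419.04 = 6669.36 s → 1.85 hours.

1.85 hours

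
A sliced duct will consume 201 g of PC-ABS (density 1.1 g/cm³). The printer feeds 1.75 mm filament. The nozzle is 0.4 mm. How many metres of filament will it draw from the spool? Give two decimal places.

Volume = 201 g / 1.1 g·cm⁻³ = 182.7273 cm³ = 182727.3 mm³.
Filament cross-section = π × (1.75/2)² = 2.4053 mm².
Length = 182727.3 / 2.4053 = 75968.61 mm = 75.97 m.

75.97 m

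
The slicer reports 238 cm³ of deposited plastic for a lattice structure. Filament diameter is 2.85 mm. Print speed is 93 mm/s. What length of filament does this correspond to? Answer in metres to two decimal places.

Cross-section of 2.85 mm filament: π·(2.85/2)² = 6.3794 mm².
Length = 238 cm³ / 6.3794 mm² = 238000 / 6.3794 = 37307.58 mm = 37.31 m.

37.31 m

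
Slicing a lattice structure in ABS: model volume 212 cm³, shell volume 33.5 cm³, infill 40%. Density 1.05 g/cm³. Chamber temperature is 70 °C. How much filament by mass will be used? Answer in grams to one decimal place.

Volume inside the shell = 212 − 33.5 = 178.5 cm³.
Deposited infill = 0.40 × 178.5, so 71.4 cm³.
Deposited volume = 33.5 + 71.4 = 104.9 cm³.
Mass = 104.9 × 1.05, so 110.145 g.

110.1 g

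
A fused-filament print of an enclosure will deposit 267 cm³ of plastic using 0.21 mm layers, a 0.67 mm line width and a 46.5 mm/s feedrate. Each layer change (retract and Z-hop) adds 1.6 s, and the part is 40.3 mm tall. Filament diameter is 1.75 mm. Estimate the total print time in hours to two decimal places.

Bead cross-section = 0.21 × 0.67, so 0.1407 mm².
Path length: 267000 mm³ / 0.1407 mm² → 1897654.6 mm.
Extrusion time: 1897654.6 / 46.5 → 40809.8 s.
Layers = ⌈40.3/0.21⌉ = 192.
Layer-change overhead = 192 × 1.6 = 307.2 s.
Altogether 40809.8 + 307.2 = 41117 s, i.e. 11.42 hours.

11.42 hours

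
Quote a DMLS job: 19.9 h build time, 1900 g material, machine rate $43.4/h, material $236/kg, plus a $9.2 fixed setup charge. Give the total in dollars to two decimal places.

Time charge: 43.4 × 19.9 → $863.66.
Feedstock cost = 236 × 1900/1000 = $448.40.
Total = 863.66 + 448.40 + 9.2 = $1321.26.

$1321.26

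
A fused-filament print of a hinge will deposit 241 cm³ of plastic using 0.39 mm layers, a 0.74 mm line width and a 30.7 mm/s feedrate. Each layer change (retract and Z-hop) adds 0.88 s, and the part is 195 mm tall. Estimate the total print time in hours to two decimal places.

Extrusion cross-section = 0.39 × 0.74, so 0.2886 mm².
Path length: 241000 mm³ / 0.2886 mm² → 835065.8 mm.
Print-move time = 835065.8 / 30.7, so 27200.8 s.
Layer count = ceil(195 / 0.39) = 500.
Non-print overhead = 500 × 0.88 = 440 s.
Altogether 27200.8 + 440 = 27640.8 s, i.e. 7.68 hours.

7.68 hours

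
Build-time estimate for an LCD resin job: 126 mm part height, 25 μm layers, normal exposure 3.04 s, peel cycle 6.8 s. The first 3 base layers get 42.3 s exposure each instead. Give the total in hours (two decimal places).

Layers = ⌈126/0.025⌉ = 5040.
Burn-in layers = 3 × (42.3 + 6.8) = 147.3 s.
Normal layers = 5037 × (3.04 + 6.8) = 49564.08 s.
Total = 147.3 + 49564.08 = 49711.38 s = 13.81 hours.

13.81 hours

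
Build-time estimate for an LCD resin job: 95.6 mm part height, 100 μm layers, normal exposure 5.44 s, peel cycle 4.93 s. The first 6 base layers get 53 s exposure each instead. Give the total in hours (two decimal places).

Layer count = ceil(95.6 / 0.1) = 956.
Burn-in layers = 6 × (53 + 4.93) = 347.58 s.
Remaining layers = 950 × (5.44 + 4.93), so 9851.5 s.
Total = 347.58 + 9851.5 = 10199.08 s = 2.83 hours.

2.83 hours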